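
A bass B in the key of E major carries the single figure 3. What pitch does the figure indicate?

D#

Counting 2 letter steps above B lands on D; in E major, that letter is D#.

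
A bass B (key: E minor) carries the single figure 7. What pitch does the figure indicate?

Counting 6 letter steps above B lands on A; in E minor, that letter is A.

A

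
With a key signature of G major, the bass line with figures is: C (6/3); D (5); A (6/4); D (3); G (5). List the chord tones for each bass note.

C, E, A | D, F#, A | A, D, F# | D, F#, A | G, B, D

C (6/3): C, E, A.
D (5/3): D, F#, A.
A (6/4): A, D, F#.
D (5/3): D, F#, A.
G (5/3): G, B, D.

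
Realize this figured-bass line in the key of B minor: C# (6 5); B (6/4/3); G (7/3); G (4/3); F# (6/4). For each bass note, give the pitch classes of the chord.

C# (6/5/3): C#, E, G, A.
B (6/4/3): B, D, E, G.
G (7/5/3): G, B, D, F#.
G (6/4/3): G, B, C#, E.
F# (6/4): F#, B, D.

C#, E, G, A | B, D, E, G | G, B, D, F# | G, B, C#, E | F#, B, D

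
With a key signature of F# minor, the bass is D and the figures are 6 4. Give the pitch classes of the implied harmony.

A fourth above D in this key is G#.
A sixth above D in this key is B.
Together with the bass D, this spells G# diminished in second inversion.

D, G#, B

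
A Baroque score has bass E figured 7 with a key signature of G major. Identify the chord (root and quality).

E minor seventh

The figures 7 indicate a seventh chord in root position.
In root position the bass is the root, so the root is E.
The chord tones are E, G, B, D, giving E minor seventh.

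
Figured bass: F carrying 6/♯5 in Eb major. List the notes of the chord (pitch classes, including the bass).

The written figures 6/♯5 are shorthand for 6/5/3: the 3 is implied.
A third above F in this key is Ab.
A fifth above F in this key is C, raised to C# by the sharp.
A sixth above F in this key is D.

F, Ab, C#, D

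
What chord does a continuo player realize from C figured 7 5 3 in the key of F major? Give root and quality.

The figures 7 5 3 indicate a seventh chord in root position.
In root position the bass is the root, so the root is C.
The chord tones are C, E, G, Bb, giving C dominant seventh.

C dominant seventh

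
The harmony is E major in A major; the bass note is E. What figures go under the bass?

E is the root of E major, so the chord is in root position.
A triad in root position is figured 5/3, conventionally abbreviated (no figures — root-position triad).

no figures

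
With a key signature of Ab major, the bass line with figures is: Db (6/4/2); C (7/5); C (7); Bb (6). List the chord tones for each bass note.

Db, Eb, G, Bb | C, Eb, G, Bb | C, Eb, G, Bb | Bb, Db, G

Db (6/4/2): Db, Eb, G, Bb.
C (7/5/3): C, Eb, G, Bb.
C (7/5/3): C, Eb, G, Bb.
Bb (6/3): Bb, Db, G.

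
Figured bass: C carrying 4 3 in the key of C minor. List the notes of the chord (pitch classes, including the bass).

C, Eb, F, Ab

The written figures 4 3 are shorthand for 6/4/3: the 6 is implied.
A third above C in this key is Eb.
A fourth above C in this key is F.
A sixth above C in this key is Ab.
Together with the bass C, this spells F minor seventh in second inversion.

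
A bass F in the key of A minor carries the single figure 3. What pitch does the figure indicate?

A

Counting 2 letter steps above F lands on A; in A minor, that letter is A.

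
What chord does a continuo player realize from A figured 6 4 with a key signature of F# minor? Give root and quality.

D major

The figures 6 4 indicate a triad in second inversion.
In second inversion the root lies a fourth above the bass: a fourth above A in F# minor is D.
The chord tones are A, D, F#, giving D major.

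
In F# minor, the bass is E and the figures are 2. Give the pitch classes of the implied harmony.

E, F#, A, C#

The written figures 2 are shorthand for 6/4/2: the 6/4 are implied.
A second above E in this key is F#.
A fourth above E in this key is A.
A sixth above E in this key is C#.
Together with the bass E, this spells F# minor seventh in third inversion.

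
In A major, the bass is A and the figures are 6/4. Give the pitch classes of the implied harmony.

A fourth above A in this key is D.
A sixth above A in this key is F#.
Together with the bass A, this spells D major in second inversion.

A, D, F#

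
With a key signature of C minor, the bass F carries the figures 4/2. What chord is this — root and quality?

The figures 4/2 indicate a seventh chord in third inversion.
In third inversion the root lies a second above the bass: a second above F in C minor is G.
The chord tones are F, G, Bb, D, giving G minor seventh.

G minor seventh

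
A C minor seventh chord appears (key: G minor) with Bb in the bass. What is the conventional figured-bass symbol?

4/2

Bb is the seventh of C minor seventh, so the chord is in third inversion.
A seventh chord in third inversion is figured 6/4/2, conventionally abbreviated 4/2.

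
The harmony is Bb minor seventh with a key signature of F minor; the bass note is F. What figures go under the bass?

4/3

F is the fifth of Bb minor seventh, so the chord is in second inversion.
A seventh chord in second inversion is figured 6/4/3, conventionally abbreviated 4/3.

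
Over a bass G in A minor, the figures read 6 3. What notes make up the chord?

A third above G in this key is B.
A sixth above G in this key is E.
Together with the bass G, this spells E minor in first inversion.

G, B, E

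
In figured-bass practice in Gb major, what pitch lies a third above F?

Counting 2 letter steps above F lands on A; in Gb major, that letter is Ab.

Ab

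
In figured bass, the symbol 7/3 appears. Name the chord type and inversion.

7/3 is shorthand for 7/5/3.
Intervals of 7/5/3 above the bass form a seventh chord; the bass is the root, so this is root position.

seventh chord, root position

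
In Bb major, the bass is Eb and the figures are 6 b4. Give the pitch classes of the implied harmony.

A fourth above Eb in this key is A, lowered to Ab by the flat.
A sixth above Eb in this key is C.
Together with the bass Eb, this spells Ab major in second inversion.

Eb, Ab, C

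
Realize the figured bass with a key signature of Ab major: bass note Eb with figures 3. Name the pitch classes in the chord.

The written figures 3 are shorthand for 5/3: the 5 is implied.
A third above Eb in this key is G.
A fifth above Eb in this key is Bb.
Together with the bass Eb, this spells Eb major in root position.

Eb, G, Bb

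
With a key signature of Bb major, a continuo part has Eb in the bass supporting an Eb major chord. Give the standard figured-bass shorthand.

no figures

Eb is the root of Eb major, so the chord is in root position.
A triad in root position is figured 5/3, conventionally abbreviated (no figures — root-position triad).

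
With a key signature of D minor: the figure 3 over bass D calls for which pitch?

F

Counting 2 letter steps above D lands on F; in D minor, that letter is F.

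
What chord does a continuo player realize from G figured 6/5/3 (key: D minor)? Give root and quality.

The figures 6/5/3 indicate a seventh chord in first inversion.
In first inversion the root lies a sixth above the bass: a sixth above G in D minor is E.
The chord tones are G, Bb, D, E, giving E half-diminished seventh.

E half-diminished seventh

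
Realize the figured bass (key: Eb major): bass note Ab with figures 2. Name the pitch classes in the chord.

Ab, Bb, D, F

The written figures 2 are shorthand for 6/4/2: the 6/4 are implied.
A second above Ab in this key is Bb.
A fourth above Ab in this key is D.
A sixth above Ab in this key is F.
Together with the bass Ab, this spells Bb dominant seventh in third inversion.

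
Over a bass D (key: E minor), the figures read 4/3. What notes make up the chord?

The written figures 4/3 are shorthand for 6/4/3: the 6 is implied.
A third above D in this key is F#.
A fourth above D in this key is G.
A sixth above D in this key is B.
Together with the bass D, this spells G major seventh in second inversion.

D, F#, G, B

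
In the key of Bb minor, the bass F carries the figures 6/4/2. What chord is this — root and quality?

The figures 6/4/2 indicate a seventh chord in third inversion.
In third inversion the root lies a second above the bass: a second above F in Bb minor is Gb.
The chord tones are F, Gb, Bb, Db, giving Gb major seventh.

Gb major seventh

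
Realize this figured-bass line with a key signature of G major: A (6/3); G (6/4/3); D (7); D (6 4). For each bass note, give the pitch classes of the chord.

A (6/3): A, C, F#.
G (6/4/3): G, B, C, E.
D (7/5/3): D, F#, A, C.
D (6/4): D, G, B.

A, C, F# | G, B, C, E | D, F#, A, C | D, G, B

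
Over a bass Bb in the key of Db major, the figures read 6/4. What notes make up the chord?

Bb, Eb, Gb

A fourth above Bb in this key is Eb.
A sixth above Bb in this key is Gb.
Together with the bass Bb, this spells Eb minor in second inversion.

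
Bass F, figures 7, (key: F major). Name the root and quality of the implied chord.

F major seventh

The figures 7 indicate a seventh chord in root position.
In root position the bass is the root, so the root is F.
The chord tones are F, A, C, E, giving F major seventh.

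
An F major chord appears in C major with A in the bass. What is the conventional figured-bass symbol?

A is the third of F major, so the chord is in first inversion.
A triad in first inversion is figured 6/3, conventionally abbreviated 6.

6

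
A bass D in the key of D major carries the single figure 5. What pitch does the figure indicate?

Counting 4 letter steps above D lands on A; in D major, that letter is A.

A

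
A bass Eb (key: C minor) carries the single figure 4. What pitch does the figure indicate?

Counting 3 letter steps above Eb lands on A; in C minor, that letter is Ab.

Ab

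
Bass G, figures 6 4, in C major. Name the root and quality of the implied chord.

The figures 6 4 indicate a triad in second inversion.
In second inversion the root lies a fourth above the bass: a fourth above G in C major is C.
The chord tones are G, C, E, giving C major.

C major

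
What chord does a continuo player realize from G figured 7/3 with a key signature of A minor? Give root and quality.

G dominant seventh

The figures 7/3 indicate a seventh chord in root position.
In root position the bass is the root, so the root is G.
The chord tones are G, B, D, F, giving G dominant seventh.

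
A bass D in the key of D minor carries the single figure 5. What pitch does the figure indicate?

A

Counting 4 letter steps above D lands on A; in D minor, that letter is A.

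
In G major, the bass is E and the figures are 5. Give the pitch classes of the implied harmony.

E, G, B

The written figures 5 are shorthand for 5/3: the 3 is implied.
A third above E in this key is G.
A fifth above E in this key is B.
Together with the bass E, this spells E minor in root position.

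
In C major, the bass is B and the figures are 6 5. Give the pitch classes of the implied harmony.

B, D, F, G

The written figures 6 5 are shorthand for 6/5/3: the 3 is implied.
A third above B in this key is D.
A fifth above B in this key is F.
A sixth above B in this key is G.
Together with the bass B, this spells G dominant seventh in first inversion.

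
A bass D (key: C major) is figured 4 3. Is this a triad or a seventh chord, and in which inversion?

4 3 is shorthand for 6/4/3.
Intervals of 6/4/3 above the bass form a seventh chord; the bass is the fifth, so this is second inversion.

seventh chord, second inversion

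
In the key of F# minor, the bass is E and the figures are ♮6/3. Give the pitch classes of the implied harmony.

A third above E in this key is G#.
A sixth above E in this key is C#, made natural (C) by the ♮ figure.
Together with the bass E, this spells C augmented in first inversion.

E, G#, C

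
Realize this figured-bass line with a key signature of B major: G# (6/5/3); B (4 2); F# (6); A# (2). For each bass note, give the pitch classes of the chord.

G#, B, D#, E | B, C#, E, G# | F#, A#, D# | A#, B, D#, F#

G# (6/5/3): G#, B, D#, E.
B (6/4/2): B, C#, E, G#.
F# (6/3): F#, A#, D#.
A# (6/4/2): A#, B, D#, F#.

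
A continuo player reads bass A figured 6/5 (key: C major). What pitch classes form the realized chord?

A, C, E, F

The written figures 6/5 are shorthand for 6/5/3: the 3 is implied.
A third above A in this key is C.
A fifth above A in this key is E.
A sixth above A in this key is F.
Together with the bass A, this spells F major seventh in first inversion.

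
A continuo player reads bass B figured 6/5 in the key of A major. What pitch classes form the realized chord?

The written figures 6/5 are shorthand for 6/5/3: the 3 is implied.
A third above B in this key is D.
A fifth above B in this key is F#.
A sixth above B in this key is G#.
Together with the bass B, this spells G# half-diminished seventh in first inversion.

B, D, F#, G#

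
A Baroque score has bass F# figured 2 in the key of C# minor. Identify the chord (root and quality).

The figures 2 indicate a seventh chord in third inversion.
In third inversion the root lies a second above the bass: a second above F# in C# minor is G#.
The chord tones are F#, G#, B, D#, giving G# minor seventh.

G# minor seventh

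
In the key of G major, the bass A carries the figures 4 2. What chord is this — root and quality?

The figures 4 2 indicate a seventh chord in third inversion.
In third inversion the root lies a second above the bass: a second above A in G major is B.
The chord tones are A, B, D, F#, giving B minor seventh.

B minor seventh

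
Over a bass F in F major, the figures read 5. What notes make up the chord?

The written figures 5 are shorthand for 5/3: the 3 is implied.
A third above F in this key is A.
A fifth above F in this key is C.
Together with the bass F, this spells F major in root position.

F, A, C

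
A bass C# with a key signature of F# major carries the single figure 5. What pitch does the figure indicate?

Counting 4 letter steps above C# lands on G; in F# major, that letter is G#.

G#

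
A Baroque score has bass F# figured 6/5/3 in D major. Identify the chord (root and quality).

D major seventh

The figures 6/5/3 indicate a seventh chord in first inversion.
In first inversion the root lies a sixth above the bass: a sixth above F# in D major is D.
The chord tones are F#, A, C#, D, giving D major seventh.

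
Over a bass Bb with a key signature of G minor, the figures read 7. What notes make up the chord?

The written figures 7 are shorthand for 7/5/3: the 5/3 are implied.
A third above Bb in this key is D.
A fifth above Bb in this key is F.
A seventh above Bb in this key is A.
Together with the bass Bb, this spells Bb major seventh in root position.

Bb, D, F, A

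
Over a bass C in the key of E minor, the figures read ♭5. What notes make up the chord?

C, E, Gb

The written figures ♭5 are shorthand for 5/3: the 3 is implied.
A third above C in this key is E.
A fifth above C in this key is G, lowered to Gb by the flat.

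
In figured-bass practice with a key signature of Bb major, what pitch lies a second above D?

Eb

Counting 1 letter step above D lands on E; in Bb major, that letter is Eb.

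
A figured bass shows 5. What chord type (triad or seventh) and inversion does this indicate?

triad, root position

5 is shorthand for 5/3.
Intervals of 5/3 above the bass form a triad; the bass is the root, so this is root position.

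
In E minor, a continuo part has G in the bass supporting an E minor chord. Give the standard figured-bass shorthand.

G is the third of E minor, so the chord is in first inversion.
A triad in first inversion is figured 6/3, conventionally abbreviated 6.

6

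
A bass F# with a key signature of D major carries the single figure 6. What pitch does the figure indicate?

Counting 5 letter steps above F# lands on D; in D major, that letter is D.

D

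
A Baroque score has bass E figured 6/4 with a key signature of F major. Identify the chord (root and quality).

A minor

The figures 6/4 indicate a triad in second inversion.
In second inversion the root lies a fourth above the bass: a fourth above E in F major is A.
The chord tones are E, A, C, giving A minor.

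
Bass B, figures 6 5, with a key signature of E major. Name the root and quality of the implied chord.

G# minor seventh

The figures 6 5 indicate a seventh chord in first inversion.
In first inversion the root lies a sixth above the bass: a sixth above B in E major is G#.
The chord tones are B, D#, F#, G#, giving G# minor seventh.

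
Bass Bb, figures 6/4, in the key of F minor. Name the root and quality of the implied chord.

The figures 6/4 indicate a triad in second inversion.
In second inversion the root lies a fourth above the bass: a fourth above Bb in F minor is Eb.
The chord tones are Bb, Eb, G, giving Eb major.

Eb major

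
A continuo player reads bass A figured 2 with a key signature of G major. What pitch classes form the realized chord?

The written figures 2 are shorthand for 6/4/2: the 6/4 are implied.
A second above A in this key is B.
A fourth above A in this key is D.
A sixth above A in this key is F#.
Together with the bass A, this spells B minor seventh in third inversion.

A, B, D, F#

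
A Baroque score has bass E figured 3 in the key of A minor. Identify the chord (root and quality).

The figures 3 indicate a triad in root position.
In root position the bass is the root, so the root is E.
The chord tones are E, G, B, giving E minor.

E minor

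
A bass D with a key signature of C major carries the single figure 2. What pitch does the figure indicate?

Counting 1 letter step above D lands on E; in C major, that letter is E.

E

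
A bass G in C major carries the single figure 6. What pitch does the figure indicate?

Counting 5 letter steps above G lands on E; in C major, that letter is E.

E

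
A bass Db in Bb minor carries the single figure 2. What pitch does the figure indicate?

Counting 1 letter step above Db lands on E; in Bb minor, that letter is Eb.

Eb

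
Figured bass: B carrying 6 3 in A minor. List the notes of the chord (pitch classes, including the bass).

A third above B in this key is D.
A sixth above B in this key is G.
Together with the bass B, this spells G major in first inversion.

B, D, G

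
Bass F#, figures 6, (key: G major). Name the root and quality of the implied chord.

D major

The figures 6 indicate a triad in first inversion.
In first inversion the root lies a sixth above the bass: a sixth above F# in G major is D.
The chord tones are F#, A, D, giving D major.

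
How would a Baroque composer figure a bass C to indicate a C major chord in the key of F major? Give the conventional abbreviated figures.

no figures

C is the root of C major, so the chord is in root position.
A triad in root position is figured 5/3, conventionally abbreviated (no figures — root-position triad).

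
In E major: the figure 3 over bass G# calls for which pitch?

Counting 2 letter steps above G# lands on B; in E major, that letter is B.

B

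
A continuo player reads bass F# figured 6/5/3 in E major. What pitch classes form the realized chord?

F#, A, C#, D#

A third above F# in this key is A.
A fifth above F# in this key is C#.
A sixth above F# in this key is D#.
Together with the bass F#, this spells D# half-diminished seventh in first inversion.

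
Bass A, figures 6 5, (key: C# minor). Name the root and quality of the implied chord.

The figures 6 5 indicate a seventh chord in first inversion.
In first inversion the root lies a sixth above the bass: a sixth above A in C# minor is F#.
The chord tones are A, C#, E, F#, giving F# minor seventh.

F# minor seventh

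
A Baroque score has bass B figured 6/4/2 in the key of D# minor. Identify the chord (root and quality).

C# dominant seventh

The figures 6/4/2 indicate a seventh chord in third inversion.
In third inversion the root lies a second above the bass: a second above B in D# minor is C#.
The chord tones are B, C#, E#, G#, giving C# dominant seventh.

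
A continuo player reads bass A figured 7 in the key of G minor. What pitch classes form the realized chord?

A, C, Eb, G

The written figures 7 are shorthand for 7/5/3: the 5/3 are implied.
A third above A in this key is C.
A fifth above A in this key is Eb.
A seventh above A in this key is G.
Together with the bass A, this spells A half-diminished seventh in root position.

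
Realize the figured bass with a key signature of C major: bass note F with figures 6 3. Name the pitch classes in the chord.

A third above F in this key is A.
A sixth above F in this key is D.
Together with the bass F, this spells D minor in first inversion.

F, A, D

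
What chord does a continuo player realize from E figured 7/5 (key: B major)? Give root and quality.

E major seventh

The figures 7/5 indicate a seventh chord in root position.
In root position the bass is the root, so the root is E.
The chord tones are E, G#, B, D#, giving E major seventh.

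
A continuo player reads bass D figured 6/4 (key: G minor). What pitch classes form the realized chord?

D, G, Bb

A fourth above D in this key is G.
A sixth above D in this key is Bb.
Together with the bass D, this spells G minor in second inversion.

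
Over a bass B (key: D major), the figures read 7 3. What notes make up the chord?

B, D, F#, A

The written figures 7 3 are shorthand for 7/5/3: the 5 is implied.
A third above B in this key is D.
A fifth above B in this key is F#.
A seventh above B in this key is A.
Together with the bass B, this spells B minor seventh in root position.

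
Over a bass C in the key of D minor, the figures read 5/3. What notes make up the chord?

C, E, G

A third above C in this key is E.
A fifth above C in this key is G.
Together with the bass C, this spells C major in root position.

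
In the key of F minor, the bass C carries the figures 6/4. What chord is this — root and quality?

F minor

The figures 6/4 indicate a triad in second inversion.
In second inversion the root lies a fourth above the bass: a fourth above C in F minor is F.
The chord tones are C, F, Ab, giving F minor.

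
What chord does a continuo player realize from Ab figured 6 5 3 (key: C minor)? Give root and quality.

The figures 6 5 3 indicate a seventh chord in first inversion.
In first inversion the root lies a sixth above the bass: a sixth above Ab in C minor is F.
The chord tones are Ab, C, Eb, F, giving F minor seventh.

F minor seventh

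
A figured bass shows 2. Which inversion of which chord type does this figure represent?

seventh chord, third inversion

2 is shorthand for 6/4/2.
Intervals of 6/4/2 above the bass form a seventh chord; the bass is the seventh, so this is third inversion.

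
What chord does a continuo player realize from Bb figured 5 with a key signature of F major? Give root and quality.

The figures 5 indicate a triad in root position.
In root position the bass is the root, so the root is Bb.
The chord tones are Bb, D, F, giving Bb major.

Bb major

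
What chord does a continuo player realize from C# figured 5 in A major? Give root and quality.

The figures 5 indicate a triad in root position.
In root position the bass is the root, so the root is C#.
The chord tones are C#, E, G#, giving C# minor.

C# minor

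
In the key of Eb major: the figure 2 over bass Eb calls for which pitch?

Counting 1 letter step above Eb lands on F; in Eb major, that letter is F.

F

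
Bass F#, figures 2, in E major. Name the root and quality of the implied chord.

The figures 2 indicate a seventh chord in third inversion.
In third inversion the root lies a second above the bass: a second above F# in E major is G#.
The chord tones are F#, G#, B, D#, giving G# minor seventh.

G# minor seventh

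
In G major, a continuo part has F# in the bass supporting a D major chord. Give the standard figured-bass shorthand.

F# is the third of D major, so the chord is in first inversion.
A triad in first inversion is figured 6/3, conventionally abbreviated 6.

6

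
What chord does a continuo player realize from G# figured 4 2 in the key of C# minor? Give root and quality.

A major seventh

The figures 4 2 indicate a seventh chord in third inversion.
In third inversion the root lies a second above the bass: a second above G# in C# minor is A.
The chord tones are G#, A, C#, E, giving A major seventh.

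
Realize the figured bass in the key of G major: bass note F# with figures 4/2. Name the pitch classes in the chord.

F#, G, B, D

The written figures 4/2 are shorthand for 6/4/2: the 6 is implied.
A second above F# in this key is G.
A fourth above F# in this key is B.
A sixth above F# in this key is D.
Together with the bass F#, this spells G major seventh in third inversion.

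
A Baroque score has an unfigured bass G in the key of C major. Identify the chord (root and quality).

G major

An unfigured bass indicates a triad in root position.
In root position the bass is the root, so the root is G.
The chord tones are G, B, D, giving G major.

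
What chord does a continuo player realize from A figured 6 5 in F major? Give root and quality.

F major seventh

The figures 6 5 indicate a seventh chord in first inversion.
In first inversion the root lies a sixth above the bass: a sixth above A in F major is F.
The chord tones are A, C, E, F, giving F major seventh.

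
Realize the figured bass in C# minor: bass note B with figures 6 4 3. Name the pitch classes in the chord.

A third above B in this key is D#.
A fourth above B in this key is E.
A sixth above B in this key is G#.
Together with the bass B, this spells E major seventh in second inversion.

B, D#, E, G#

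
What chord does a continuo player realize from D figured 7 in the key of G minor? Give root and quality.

The figures 7 indicate a seventh chord in root position.
In root position the bass is the root, so the root is D.
The chord tones are D, F, A, C, giving D minor seventh.

D minor seventh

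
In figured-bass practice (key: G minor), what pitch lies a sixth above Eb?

C

Counting 5 letter steps above Eb lands on C; in G minor, that letter is C.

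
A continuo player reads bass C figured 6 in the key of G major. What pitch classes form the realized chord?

C, E, A

The written figures 6 are shorthand for 6/3: the 3 is implied.
A third above C in this key is E.
A sixth above C in this key is A.
Together with the bass C, this spells A minor in first inversion.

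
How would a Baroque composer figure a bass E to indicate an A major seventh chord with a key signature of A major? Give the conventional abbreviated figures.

4/3

E is the fifth of A major seventh, so the chord is in second inversion.
A seventh chord in second inversion is figured 6/4/3, conventionally abbreviated 4/3.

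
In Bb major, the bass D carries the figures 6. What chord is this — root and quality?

The figures 6 indicate a triad in first inversion.
In first inversion the root lies a sixth above the bass: a sixth above D in Bb major is Bb.
The chord tones are D, F, Bb, giving Bb major.

Bb major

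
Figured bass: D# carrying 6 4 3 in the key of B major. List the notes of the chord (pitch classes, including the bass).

D#, F#, G#, B

A third above D# in this key is F#.
A fourth above D# in this key is G#.
A sixth above D# in this key is B.
Together with the bass D#, this spells G# minor seventh in second inversion.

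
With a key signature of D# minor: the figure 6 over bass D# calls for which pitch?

Counting 5 letter steps above D# lands on B; in D# minor, that letter is B.

B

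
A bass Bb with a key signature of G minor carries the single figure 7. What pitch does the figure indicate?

Counting 6 letter steps above Bb lands on A; in G minor, that letter is A.

A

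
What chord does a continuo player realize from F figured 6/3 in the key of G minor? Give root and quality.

The figures 6/3 indicate a triad in first inversion.
In first inversion the root lies a sixth above the bass: a sixth above F in G minor is D.
The chord tones are F, A, D, giving D minor.

D minor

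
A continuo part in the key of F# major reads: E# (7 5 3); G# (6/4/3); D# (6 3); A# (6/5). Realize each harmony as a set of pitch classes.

E# (7/5/3): E#, G#, B, D#.
G# (6/4/3): G#, B, C#, E#.
D# (6/3): D#, F#, B.
A# (6/5/3): A#, C#, E#, F#.

E#, G#, B, D# | G#, B, C#, E# | D#, F#, B | A#, C#, E#, F#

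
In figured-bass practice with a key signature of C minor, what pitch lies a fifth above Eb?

Bb

Counting 4 letter steps above Eb lands on B; in C minor, that letter is Bb.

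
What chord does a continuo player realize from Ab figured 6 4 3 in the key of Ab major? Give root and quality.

The figures 6 4 3 indicate a seventh chord in second inversion.
In second inversion the root lies a fourth above the bass: a fourth above Ab in Ab major is Db.
The chord tones are Ab, C, Db, F, giving Db major seventh.

Db major seventh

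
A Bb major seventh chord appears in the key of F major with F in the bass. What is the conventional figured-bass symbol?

F is the fifth of Bb major seventh, so the chord is in second inversion.
A seventh chord in second inversion is figured 6/4/3, conventionally abbreviated 4/3.

4/3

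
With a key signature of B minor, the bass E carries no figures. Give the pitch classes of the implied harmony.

E, G, B

An unfigured bass implies 5/3.
A third above E in this key is G.
A fifth above E in this key is B.
Together with the bass E, this spells E minor in root position.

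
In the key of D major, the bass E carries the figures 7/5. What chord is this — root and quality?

The figures 7/5 indicate a seventh chord in root position.
In root position the bass is the root, so the root is E.
The chord tones are E, G, B, D, giving E minor seventh.

E minor seventh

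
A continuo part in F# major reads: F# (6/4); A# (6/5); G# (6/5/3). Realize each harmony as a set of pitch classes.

F#, B, D# | A#, C#, E#, F# | G#, B, D#, E#

F# (6/4): F#, B, D#.
A# (6/5/3): A#, C#, E#, F#.
G# (6/5/3): G#, B, D#, E#.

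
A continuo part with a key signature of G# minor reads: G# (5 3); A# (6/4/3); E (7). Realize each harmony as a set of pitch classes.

G# (5/3): G#, B, D#.
A# (6/4/3): A#, C#, D#, F#.
E (7/5/3): E, G#, B, D#.

G#, B, D# | A#, C#, D#, F# | E, G#, B, D#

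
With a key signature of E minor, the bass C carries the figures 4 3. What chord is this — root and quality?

The figures 4 3 indicate a seventh chord in second inversion.
In second inversion the root lies a fourth above the bass: a fourth above C in E minor is F#.
The chord tones are C, E, F#, A, giving F# half-diminished seventh.

F# half-diminished seventh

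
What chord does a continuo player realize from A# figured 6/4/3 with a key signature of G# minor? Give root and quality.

D# minor seventh

The figures 6/4/3 indicate a seventh chord in second inversion.
In second inversion the root lies a fourth above the bass: a fourth above A# in G# minor is D#.
The chord tones are A#, C#, D#, F#, giving D# minor seventh.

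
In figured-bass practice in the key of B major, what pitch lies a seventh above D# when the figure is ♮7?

C

Counting 6 letter steps above D# lands on C; in B major, that letter is C#.
The ♮7 figure makes it natural, giving C.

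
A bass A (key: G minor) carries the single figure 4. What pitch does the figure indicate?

D

Counting 3 letter steps above A lands on D; in G minor, that letter is D.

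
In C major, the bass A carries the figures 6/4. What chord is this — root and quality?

The figures 6/4 indicate a triad in second inversion.
In second inversion the root lies a fourth above the bass: a fourth above A in C major is D.
The chord tones are A, D, F, giving D minor.

D minor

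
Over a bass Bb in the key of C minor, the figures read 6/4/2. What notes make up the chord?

A second above Bb in this key is C.
A fourth above Bb in this key is Eb.
A sixth above Bb in this key is G.
Together with the bass Bb, this spells C minor seventh in third inversion.

Bb, C, Eb, G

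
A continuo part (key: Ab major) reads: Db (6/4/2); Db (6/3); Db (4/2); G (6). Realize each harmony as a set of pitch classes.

Db, Eb, G, Bb | Db, F, Bb | Db, Eb, G, Bb | G, Bb, Eb

Db (6/4/2): Db, Eb, G, Bb.
Db (6/3): Db, F, Bb.
Db (6/4/2): Db, Eb, G, Bb.
G (6/3): G, Bb, Eb.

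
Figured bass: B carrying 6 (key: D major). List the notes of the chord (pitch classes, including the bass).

The written figures 6 are shorthand for 6/3: the 3 is implied.
A third above B in this key is D.
A sixth above B in this key is G.
Together with the bass B, this spells G major in first inversion.

B, D, G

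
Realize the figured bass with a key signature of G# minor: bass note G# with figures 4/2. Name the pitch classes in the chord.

The written figures 4/2 are shorthand for 6/4/2: the 6 is implied.
A second above G# in this key is A#.
A fourth above G# in this key is C#.
A sixth above G# in this key is E.
Together with the bass G#, this spells A# half-diminished seventh in third inversion.

G#, A#, C#, E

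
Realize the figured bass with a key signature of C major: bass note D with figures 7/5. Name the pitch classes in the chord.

D, F, A, C

The written figures 7/5 are shorthand for 7/5/3: the 3 is implied.
A third above D in this key is F.
A fifth above D in this key is A.
A seventh above D in this key is C.
Together with the bass D, this spells D minor seventh in root position.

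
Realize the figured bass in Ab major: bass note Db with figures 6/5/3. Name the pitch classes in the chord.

Db, F, Ab, Bb

A third above Db in this key is F.
A fifth above Db in this key is Ab.
A sixth above Db in this key is Bb.
Together with the bass Db, this spells Bb minor seventh in first inversion.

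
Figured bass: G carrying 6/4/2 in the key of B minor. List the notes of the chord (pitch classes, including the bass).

A second above G in this key is A.
A fourth above G in this key is C#.
A sixth above G in this key is E.
Together with the bass G, this spells A dominant seventh in third inversion.

G, A, C#, E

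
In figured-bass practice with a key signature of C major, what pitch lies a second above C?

Counting 1 letter step above C lands on D; in C major, that letter is D.

D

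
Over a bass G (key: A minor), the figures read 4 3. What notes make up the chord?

G, B, C, E

The written figures 4 3 are shorthand for 6/4/3: the 6 is implied.
A third above G in this key is B.
A fourth above G in this key is C.
A sixth above G in this key is E.
Together with the bass G, this spells C major seventh in second inversion.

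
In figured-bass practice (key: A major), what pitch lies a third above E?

Counting 2 letter steps above E lands on G; in A major, that letter is G#.

G#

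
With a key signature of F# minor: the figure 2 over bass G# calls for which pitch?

A

Counting 1 letter step above G# lands on A; in F# minor, that letter is A.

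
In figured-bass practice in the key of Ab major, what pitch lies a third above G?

Bb

Counting 2 letter steps above G lands on B; in Ab major, that letter is Bb.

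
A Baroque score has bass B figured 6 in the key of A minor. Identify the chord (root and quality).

G major

The figures 6 indicate a triad in first inversion.
In first inversion the root lies a sixth above the bass: a sixth above B in A minor is G.
The chord tones are B, D, G, giving G major.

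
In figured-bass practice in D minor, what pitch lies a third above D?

Counting 2 letter steps above D lands on F; in D minor, that letter is F.

F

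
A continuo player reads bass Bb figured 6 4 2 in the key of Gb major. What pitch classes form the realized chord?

Bb, Cb, Eb, Gb

A second above Bb in this key is Cb.
A fourth above Bb in this key is Eb.
A sixth above Bb in this key is Gb.
Together with the bass Bb, this spells Cb major seventh in third inversion.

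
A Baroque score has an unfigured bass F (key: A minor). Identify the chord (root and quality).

F major

An unfigured bass indicates a triad in root position.
In root position the bass is the root, so the root is F.
The chord tones are F, A, C, giving F major.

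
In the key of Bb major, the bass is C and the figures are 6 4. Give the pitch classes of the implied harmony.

C, F, A

A fourth above C in this key is F.
A sixth above C in this key is A.
Together with the bass C, this spells F major in second inversion.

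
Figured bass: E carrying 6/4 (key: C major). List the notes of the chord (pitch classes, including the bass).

A fourth above E in this key is A.
A sixth above E in this key is C.
Together with the bass E, this spells A minor in second inversion.

E, A, C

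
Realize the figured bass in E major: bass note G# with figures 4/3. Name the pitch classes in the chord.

G#, B, C#, E

The written figures 4/3 are shorthand for 6/4/3: the 6 is implied.
A third above G# in this key is B.
A fourth above G# in this key is C#.
A sixth above G# in this key is E.
Together with the bass G#, this spells C# minor seventh in second inversion.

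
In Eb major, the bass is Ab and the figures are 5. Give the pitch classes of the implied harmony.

Ab, C, Eb

The written figures 5 are shorthand for 5/3: the 3 is implied.
A third above Ab in this key is C.
A fifth above Ab in this key is Eb.
Together with the bass Ab, this spells Ab major in root position.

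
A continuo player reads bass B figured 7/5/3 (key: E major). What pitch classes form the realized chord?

A third above B in this key is D#.
A fifth above B in this key is F#.
A seventh above B in this key is A.
Together with the bass B, this spells B dominant seventh in root position.

B, D#, F#, A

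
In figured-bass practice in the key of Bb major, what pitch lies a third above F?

A

Counting 2 letter steps above F lands on A; in Bb major, that letter is A.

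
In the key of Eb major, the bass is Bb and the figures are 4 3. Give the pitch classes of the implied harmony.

Bb, D, Eb, G

The written figures 4 3 are shorthand for 6/4/3: the 6 is implied.
A third above Bb in this key is D.
A fourth above Bb in this key is Eb.
A sixth above Bb in this key is G.
Together with the bass Bb, this spells Eb major seventh in second inversion.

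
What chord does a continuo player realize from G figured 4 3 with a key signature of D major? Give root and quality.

C# half-diminished seventh

The figures 4 3 indicate a seventh chord in second inversion.
In second inversion the root lies a fourth above the bass: a fourth above G in D major is C#.
The chord tones are G, B, C#, E, giving C# half-diminished seventh.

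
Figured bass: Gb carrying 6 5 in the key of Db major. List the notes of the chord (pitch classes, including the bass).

Gb, Bb, Db, Eb

The written figures 6 5 are shorthand for 6/5/3: the 3 is implied.
A third above Gb in this key is Bb.
A fifth above Gb in this key is Db.
A sixth above Gb in this key is Eb.
Together with the bass Gb, this spells Eb minor seventh in first inversion.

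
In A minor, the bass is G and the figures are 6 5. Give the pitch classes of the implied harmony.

G, B, D, E

The written figures 6 5 are shorthand for 6/5/3: the 3 is implied.
A third above G in this key is B.
A fifth above G in this key is D.
A sixth above G in this key is E.
Together with the bass G, this spells E minor seventh in first inversion.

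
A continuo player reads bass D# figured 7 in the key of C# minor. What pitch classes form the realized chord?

D#, F#, A, C#

The written figures 7 are shorthand for 7/5/3: the 5/3 are implied.
A third above D# in this key is F#.
A fifth above D# in this key is A.
A seventh above D# in this key is C#.
Together with the bass D#, this spells D# half-diminished seventh in root position.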